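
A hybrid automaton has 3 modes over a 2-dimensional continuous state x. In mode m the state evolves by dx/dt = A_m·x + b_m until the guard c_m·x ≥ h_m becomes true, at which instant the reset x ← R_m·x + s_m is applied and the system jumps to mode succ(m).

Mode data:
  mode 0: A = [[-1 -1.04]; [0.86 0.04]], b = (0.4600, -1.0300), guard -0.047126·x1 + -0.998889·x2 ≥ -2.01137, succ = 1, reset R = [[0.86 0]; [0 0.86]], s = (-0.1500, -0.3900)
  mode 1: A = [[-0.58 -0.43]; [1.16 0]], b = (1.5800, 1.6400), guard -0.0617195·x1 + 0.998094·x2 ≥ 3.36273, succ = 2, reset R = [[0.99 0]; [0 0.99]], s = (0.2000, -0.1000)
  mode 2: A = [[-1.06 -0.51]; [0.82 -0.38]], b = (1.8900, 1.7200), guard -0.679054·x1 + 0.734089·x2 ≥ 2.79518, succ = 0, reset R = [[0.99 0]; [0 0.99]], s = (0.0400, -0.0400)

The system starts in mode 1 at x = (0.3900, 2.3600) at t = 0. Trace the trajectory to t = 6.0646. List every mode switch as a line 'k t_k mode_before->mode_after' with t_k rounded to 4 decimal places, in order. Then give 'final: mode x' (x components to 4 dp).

Mode 1: guard c·x = 3.3627 hit at Δt = 0.4840 (t = 0.4840), x⁻ = (0.4350, 3.3961) → reset → x⁺ = (0.6307, 3.2621), jump to mode 2
Mode 2: guard c·x = 2.7952 hit at Δt = 1.1048 (t = 1.5888), x⁻ = (0.1827, 3.9767) → reset → x⁺ = (0.2209, 3.8969), jump to mode 0
Mode 0: guard c·x = -2.0114 hit at Δt = 1.0204 (t = 2.6092), x⁻ = (-1.6031, 2.0892) → reset → x⁺ = (-1.5287, 1.4067), jump to mode 1
Mode 1: guard c·x = 3.3627 hit at Δt = 1.7544 (t = 4.3636), x⁻ = (0.1005, 3.3754) → reset → x⁺ = (0.2994, 3.2416), jump to mode 2
Mode 2: guard c·x = 2.7952 hit at Δt = 1.2570 (t = 5.6206), x⁻ = (0.0887, 3.8897) → reset → x⁺ = (0.1278, 3.8108), jump to mode 0
Mode 0: flow for 0.4440 to horizon, guard not reached → x = (-1.0684, 3.2112)

1 0.4840 1->2
2 1.5888 2->0
3 2.6092 0->1
4 4.3636 1->2
5 5.6206 2->0
final: 0 -1.0684 3.2112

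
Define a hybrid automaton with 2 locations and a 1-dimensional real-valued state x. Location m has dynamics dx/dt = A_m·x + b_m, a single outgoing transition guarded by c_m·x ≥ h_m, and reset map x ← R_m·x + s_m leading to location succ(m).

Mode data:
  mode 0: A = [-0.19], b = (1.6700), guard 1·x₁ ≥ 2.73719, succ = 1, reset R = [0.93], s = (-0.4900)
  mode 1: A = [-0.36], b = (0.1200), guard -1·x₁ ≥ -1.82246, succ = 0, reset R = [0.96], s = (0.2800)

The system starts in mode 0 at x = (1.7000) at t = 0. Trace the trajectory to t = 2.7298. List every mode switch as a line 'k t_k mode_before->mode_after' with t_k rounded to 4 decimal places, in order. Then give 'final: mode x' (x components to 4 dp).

Mode 0: guard c·x = 2.7372 hit at Δt = 0.8325 (t = 0.8325), x⁻ = (2.7372) → reset → x⁺ = (2.0556), jump to mode 1
Mode 1: guard c·x = -1.8225 hit at Δt = 0.4040 (t = 1.2365), x⁻ = (1.8225) → reset → x⁺ = (2.0296), jump to mode 0
Mode 0: guard c·x = 2.7372 hit at Δt = 0.5820 (t = 1.8185), x⁻ = (2.7372) → reset → x⁺ = (2.0556), jump to mode 1
Mode 1: guard c·x = -1.8225 hit at Δt = 0.4040 (t = 2.2225), x⁻ = (1.8225) → reset → x⁺ = (2.0296), jump to mode 0
Mode 0: flow for 0.5073 to horizon, guard not reached → x = (2.6507)

1 0.8325 0->1
2 1.2365 1->0
3 1.8185 0->1
4 2.2225 1->0
final: 0 2.6507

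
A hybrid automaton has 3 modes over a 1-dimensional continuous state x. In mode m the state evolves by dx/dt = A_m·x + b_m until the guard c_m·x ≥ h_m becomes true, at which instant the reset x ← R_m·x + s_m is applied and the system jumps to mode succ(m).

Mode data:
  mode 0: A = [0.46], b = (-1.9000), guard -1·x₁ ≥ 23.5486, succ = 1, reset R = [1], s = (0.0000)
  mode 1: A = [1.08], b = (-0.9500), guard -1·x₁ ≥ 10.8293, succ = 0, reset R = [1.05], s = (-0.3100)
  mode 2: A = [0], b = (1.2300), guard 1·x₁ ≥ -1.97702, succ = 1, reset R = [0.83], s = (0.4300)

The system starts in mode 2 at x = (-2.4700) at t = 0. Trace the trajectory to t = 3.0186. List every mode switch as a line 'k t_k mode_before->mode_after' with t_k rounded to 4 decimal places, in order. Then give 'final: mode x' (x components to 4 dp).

1 0.4008 2->1
2 1.9961 1->0
final: 0 -21.1763

Mode 2: guard c·x = -1.9770 hit at Δt = 0.4008 (t = 0.4008), x⁻ = (-1.9770) → reset → x⁺ = (-1.2109), jump to mode 1
Mode 1: guard c·x = 10.8293 hit at Δt = 1.5953 (t = 1.9961), x⁻ = (-10.8293) → reset → x⁺ = (-11.6808), jump to mode 0
Mode 0: flow for 1.0225 to horizon, guard not reached → x = (-21.1763)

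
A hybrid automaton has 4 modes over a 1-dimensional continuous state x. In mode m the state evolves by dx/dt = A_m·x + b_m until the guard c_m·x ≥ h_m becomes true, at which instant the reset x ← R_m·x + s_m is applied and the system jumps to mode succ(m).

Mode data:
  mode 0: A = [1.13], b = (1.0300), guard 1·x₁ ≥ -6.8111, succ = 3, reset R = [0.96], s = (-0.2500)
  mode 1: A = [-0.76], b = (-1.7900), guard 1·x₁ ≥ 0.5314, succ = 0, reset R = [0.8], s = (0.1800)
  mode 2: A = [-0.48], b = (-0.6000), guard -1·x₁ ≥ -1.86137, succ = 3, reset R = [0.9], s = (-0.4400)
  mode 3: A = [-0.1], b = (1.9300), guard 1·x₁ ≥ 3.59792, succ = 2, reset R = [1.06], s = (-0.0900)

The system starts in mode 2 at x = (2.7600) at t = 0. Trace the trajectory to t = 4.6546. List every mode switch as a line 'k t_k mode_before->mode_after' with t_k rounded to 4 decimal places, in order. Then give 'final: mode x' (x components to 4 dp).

Mode 2: guard c·x = -1.8614 hit at Δt = 0.5286 (t = 0.5286), x⁻ = (1.8614) → reset → x⁺ = (1.2352), jump to mode 3
Mode 3: guard c·x = 3.5979 hit at Δt = 1.4017 (t = 1.9303), x⁻ = (3.5979) → reset → x⁺ = (3.7238), jump to mode 2
Mode 2: guard c·x = -1.8614 hit at Δt = 0.9773 (t = 2.9076), x⁻ = (1.8614) → reset → x⁺ = (1.2352), jump to mode 3
Mode 3: guard c·x = 3.5979 hit at Δt = 1.4017 (t = 4.3093), x⁻ = (3.5979) → reset → x⁺ = (3.7238), jump to mode 2
Mode 2: flow for 0.3453 to horizon, guard not reached → x = (2.9642)

1 0.5286 2->3
2 1.9303 3->2
3 2.9076 2->3
4 4.3093 3->2
final: 2 2.9642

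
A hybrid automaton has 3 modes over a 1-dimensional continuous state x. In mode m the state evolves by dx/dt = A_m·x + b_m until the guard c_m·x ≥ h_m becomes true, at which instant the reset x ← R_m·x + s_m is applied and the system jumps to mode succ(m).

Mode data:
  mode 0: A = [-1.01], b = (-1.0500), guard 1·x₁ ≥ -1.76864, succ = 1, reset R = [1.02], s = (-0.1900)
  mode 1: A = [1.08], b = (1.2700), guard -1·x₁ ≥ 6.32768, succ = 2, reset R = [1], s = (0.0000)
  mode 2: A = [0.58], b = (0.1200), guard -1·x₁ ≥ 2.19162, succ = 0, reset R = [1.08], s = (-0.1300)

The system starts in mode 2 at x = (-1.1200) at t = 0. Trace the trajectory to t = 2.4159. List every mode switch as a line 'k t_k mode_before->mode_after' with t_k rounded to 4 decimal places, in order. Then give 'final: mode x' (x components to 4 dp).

Mode 2: guard c·x = 2.1916 hit at Δt = 1.3386 (t = 1.3386), x⁻ = (-2.1916) → reset → x⁺ = (-2.4969), jump to mode 0
Mode 0: guard c·x = -1.7686 hit at Δt = 0.6858 (t = 2.0244), x⁻ = (-1.7686) → reset → x⁺ = (-1.9940), jump to mode 1
Mode 1: flow for 0.3915 to horizon, guard not reached → x = (-2.4246)

1 1.3386 2->0
2 2.0244 0->1
final: 1 -2.4246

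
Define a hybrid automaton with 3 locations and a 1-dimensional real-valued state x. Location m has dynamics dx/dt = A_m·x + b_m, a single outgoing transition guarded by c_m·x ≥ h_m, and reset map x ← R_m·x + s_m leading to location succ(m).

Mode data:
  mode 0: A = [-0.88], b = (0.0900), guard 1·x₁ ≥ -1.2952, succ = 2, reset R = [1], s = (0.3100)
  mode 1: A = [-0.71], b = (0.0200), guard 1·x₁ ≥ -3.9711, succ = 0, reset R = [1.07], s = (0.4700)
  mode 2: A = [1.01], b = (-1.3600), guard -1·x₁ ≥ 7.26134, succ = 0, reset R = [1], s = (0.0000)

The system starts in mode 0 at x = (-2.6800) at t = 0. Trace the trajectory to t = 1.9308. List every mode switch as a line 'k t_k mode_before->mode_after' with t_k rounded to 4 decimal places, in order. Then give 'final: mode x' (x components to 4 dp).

1 0.7825 0->2
final: 2 -6.0899

Mode 0: guard c·x = -1.2952 hit at Δt = 0.7825 (t = 0.7825), x⁻ = (-1.2952) → reset → x⁺ = (-0.9852), jump to mode 2
Mode 2: flow for 1.1483 to horizon, guard not reached → x = (-6.0899)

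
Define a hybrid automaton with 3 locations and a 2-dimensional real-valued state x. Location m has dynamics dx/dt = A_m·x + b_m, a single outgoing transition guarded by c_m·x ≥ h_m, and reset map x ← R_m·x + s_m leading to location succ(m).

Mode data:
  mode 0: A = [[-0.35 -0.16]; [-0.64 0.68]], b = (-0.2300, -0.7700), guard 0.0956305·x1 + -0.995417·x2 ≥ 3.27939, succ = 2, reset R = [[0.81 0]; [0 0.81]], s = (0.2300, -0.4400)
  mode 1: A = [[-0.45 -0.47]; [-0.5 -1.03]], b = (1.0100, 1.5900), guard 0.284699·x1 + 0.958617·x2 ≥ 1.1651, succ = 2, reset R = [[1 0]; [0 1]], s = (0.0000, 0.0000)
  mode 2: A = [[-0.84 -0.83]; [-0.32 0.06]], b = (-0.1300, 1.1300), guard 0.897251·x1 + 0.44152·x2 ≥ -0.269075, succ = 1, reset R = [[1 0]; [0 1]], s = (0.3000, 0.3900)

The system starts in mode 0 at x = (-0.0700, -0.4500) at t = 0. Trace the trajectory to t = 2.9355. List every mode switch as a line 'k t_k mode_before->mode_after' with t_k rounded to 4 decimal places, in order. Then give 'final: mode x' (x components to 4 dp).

Mode 0: guard c·x = 3.2794 hit at Δt = 1.5623 (t = 1.5623), x⁻ = (0.0188, -3.2927) → reset → x⁺ = (0.2453, -3.1071), jump to mode 2
Mode 2: guard c·x = -0.2691 hit at Δt = 0.4733 (t = 2.0356), x⁻ = (1.0581, -2.7598) → reset → x⁺ = (1.3581, -2.3698), jump to mode 1
Mode 1: flow for 0.8999 to horizon, guard not reached → x = (2.0834, -0.5507)

1 1.5623 0->2
2 2.0356 2->1
final: 1 2.0834 -0.5507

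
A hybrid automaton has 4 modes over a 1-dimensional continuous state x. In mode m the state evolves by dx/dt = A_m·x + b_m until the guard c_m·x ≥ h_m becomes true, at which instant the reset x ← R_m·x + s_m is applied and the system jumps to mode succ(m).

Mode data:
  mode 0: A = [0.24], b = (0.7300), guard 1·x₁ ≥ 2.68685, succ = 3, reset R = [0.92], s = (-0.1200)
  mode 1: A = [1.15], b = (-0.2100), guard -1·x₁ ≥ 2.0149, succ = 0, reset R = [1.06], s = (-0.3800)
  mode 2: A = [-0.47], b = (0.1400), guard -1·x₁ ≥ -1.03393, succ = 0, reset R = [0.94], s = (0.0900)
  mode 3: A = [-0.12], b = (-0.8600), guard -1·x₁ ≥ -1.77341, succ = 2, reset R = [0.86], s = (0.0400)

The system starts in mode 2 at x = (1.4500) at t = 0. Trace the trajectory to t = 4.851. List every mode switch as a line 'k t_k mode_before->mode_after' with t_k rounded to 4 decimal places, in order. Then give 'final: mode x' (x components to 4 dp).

1 0.9533 2->0
2 2.3433 0->3
3 2.8658 3->2
4 4.0218 2->0
final: 0 1.9655

Mode 2: guard c·x = -1.0339 hit at Δt = 0.9533 (t = 0.9533), x⁻ = (1.0339) → reset → x⁺ = (1.0619), jump to mode 0
Mode 0: guard c·x = 2.6869 hit at Δt = 1.3900 (t = 2.3433), x⁻ = (2.6868) → reset → x⁺ = (2.3519), jump to mode 3
Mode 3: guard c·x = -1.7734 hit at Δt = 0.5225 (t = 2.8658), x⁻ = (1.7734) → reset → x⁺ = (1.5651), jump to mode 2
Mode 2: guard c·x = -1.0339 hit at Δt = 1.1560 (t = 4.0218), x⁻ = (1.0339) → reset → x⁺ = (1.0619), jump to mode 0
Mode 0: flow for 0.8292 to horizon, guard not reached → x = (1.9655)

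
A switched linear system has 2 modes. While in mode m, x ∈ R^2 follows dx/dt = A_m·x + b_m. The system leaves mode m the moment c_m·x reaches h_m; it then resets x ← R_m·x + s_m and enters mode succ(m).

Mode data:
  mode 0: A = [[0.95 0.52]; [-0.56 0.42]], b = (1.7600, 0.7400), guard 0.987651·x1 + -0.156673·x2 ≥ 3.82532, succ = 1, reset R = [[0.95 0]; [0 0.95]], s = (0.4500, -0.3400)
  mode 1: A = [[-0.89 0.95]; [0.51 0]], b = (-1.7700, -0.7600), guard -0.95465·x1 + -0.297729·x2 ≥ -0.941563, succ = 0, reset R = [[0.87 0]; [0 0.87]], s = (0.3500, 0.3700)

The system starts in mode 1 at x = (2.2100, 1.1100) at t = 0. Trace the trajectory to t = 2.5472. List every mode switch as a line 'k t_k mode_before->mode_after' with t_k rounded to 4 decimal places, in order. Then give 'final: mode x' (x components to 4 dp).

1 0.8201 1->0
2 1.4918 0->1
final: 1 1.3565 1.4692

Mode 1: guard c·x = -0.9416 hit at Δt = 0.8201 (t = 0.8201), x⁻ = (0.6589, 1.0496) → reset → x⁺ = (0.9233, 1.2832), jump to mode 0
Mode 0: guard c·x = 3.8253 hit at Δt = 0.6717 (t = 1.4918), x⁻ = (4.0784, 1.2937) → reset → x⁺ = (4.3245, 0.8890), jump to mode 1
Mode 1: flow for 1.0554 to horizon, guard not reached → x = (1.3565, 1.4692)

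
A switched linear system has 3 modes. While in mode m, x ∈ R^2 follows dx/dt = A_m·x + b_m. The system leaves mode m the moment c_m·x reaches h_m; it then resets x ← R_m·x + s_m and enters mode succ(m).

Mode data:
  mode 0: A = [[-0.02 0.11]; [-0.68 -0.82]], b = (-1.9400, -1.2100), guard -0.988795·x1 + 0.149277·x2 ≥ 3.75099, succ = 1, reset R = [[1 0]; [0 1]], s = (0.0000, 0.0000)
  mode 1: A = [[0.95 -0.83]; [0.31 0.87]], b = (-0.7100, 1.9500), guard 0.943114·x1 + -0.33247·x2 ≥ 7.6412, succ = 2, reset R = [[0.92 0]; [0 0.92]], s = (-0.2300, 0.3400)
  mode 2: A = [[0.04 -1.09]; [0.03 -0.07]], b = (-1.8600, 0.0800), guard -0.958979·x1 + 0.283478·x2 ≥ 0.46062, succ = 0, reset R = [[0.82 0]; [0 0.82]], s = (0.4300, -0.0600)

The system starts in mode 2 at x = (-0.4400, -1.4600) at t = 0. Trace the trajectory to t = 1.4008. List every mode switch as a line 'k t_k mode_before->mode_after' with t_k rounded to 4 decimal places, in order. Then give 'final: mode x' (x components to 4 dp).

Mode 2: guard c·x = 0.4606 hit at Δt = 1.0835 (t = 1.0835), x⁻ = (-0.8616, -1.2898) → reset → x⁺ = (-0.2765, -1.1176), jump to mode 0
Mode 0: flow for 0.3173 to horizon, guard not reached → x = (-0.9270, -1.0825)

1 1.0835 2->0
final: 0 -0.9270 -1.0825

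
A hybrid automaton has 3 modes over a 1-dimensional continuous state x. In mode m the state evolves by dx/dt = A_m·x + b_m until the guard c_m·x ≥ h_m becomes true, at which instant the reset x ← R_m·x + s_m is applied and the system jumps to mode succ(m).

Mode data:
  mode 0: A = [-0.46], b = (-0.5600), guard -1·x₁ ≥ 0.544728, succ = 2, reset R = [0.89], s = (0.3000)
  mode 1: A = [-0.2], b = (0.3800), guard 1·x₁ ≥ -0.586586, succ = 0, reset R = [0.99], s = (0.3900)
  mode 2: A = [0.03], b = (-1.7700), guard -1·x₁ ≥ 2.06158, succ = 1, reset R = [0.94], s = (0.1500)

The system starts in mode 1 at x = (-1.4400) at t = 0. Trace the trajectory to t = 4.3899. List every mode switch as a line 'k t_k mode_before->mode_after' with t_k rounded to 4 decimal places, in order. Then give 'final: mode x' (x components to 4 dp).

1 1.4753 1->0
2 2.3945 0->2
3 3.4351 2->1
final: 1 -1.1468

Mode 1: guard c·x = -0.5866 hit at Δt = 1.4753 (t = 1.4753), x⁻ = (-0.5866) → reset → x⁺ = (-0.1907), jump to mode 0
Mode 0: guard c·x = 0.5447 hit at Δt = 0.9192 (t = 2.3945), x⁻ = (-0.5447) → reset → x⁺ = (-0.1848), jump to mode 2
Mode 2: guard c·x = 2.0616 hit at Δt = 1.0406 (t = 3.4351), x⁻ = (-2.0616) → reset → x⁺ = (-1.7879), jump to mode 1
Mode 1: flow for 0.9548 to horizon, guard not reached → x = (-1.1468)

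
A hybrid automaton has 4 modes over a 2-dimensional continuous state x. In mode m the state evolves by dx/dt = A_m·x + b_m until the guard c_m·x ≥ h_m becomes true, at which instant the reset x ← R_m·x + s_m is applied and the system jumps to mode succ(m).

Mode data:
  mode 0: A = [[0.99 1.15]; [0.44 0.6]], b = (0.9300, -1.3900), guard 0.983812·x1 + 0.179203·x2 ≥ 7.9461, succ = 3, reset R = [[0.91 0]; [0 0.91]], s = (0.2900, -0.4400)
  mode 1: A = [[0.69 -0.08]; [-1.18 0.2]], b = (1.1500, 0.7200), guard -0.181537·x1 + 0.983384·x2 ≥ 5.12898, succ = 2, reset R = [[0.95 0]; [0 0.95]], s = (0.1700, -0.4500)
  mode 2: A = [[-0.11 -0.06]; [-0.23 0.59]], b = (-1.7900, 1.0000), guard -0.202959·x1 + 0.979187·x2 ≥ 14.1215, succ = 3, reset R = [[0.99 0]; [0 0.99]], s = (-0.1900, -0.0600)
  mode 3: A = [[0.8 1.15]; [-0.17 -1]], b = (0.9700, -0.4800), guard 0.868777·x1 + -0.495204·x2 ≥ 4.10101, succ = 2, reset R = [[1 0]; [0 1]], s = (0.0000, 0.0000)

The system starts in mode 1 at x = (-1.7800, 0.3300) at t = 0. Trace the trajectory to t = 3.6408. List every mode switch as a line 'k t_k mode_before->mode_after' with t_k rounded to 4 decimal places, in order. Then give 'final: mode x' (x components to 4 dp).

1 1.2718 1->2
2 2.7048 2->3
final: 3 5.5008 4.7783

Mode 1: guard c·x = 5.1290 hit at Δt = 1.2718 (t = 1.2718), x⁻ = (-2.2796, 4.7948) → reset → x⁺ = (-1.9956, 4.1051), jump to mode 2
Mode 2: guard c·x = 14.1215 hit at Δt = 1.4330 (t = 2.7048), x⁻ = (-4.7277, 13.4417) → reset → x⁺ = (-4.8704, 13.2473), jump to mode 3
Mode 3: flow for 0.9360 to horizon, guard not reached → x = (5.5008, 4.7783)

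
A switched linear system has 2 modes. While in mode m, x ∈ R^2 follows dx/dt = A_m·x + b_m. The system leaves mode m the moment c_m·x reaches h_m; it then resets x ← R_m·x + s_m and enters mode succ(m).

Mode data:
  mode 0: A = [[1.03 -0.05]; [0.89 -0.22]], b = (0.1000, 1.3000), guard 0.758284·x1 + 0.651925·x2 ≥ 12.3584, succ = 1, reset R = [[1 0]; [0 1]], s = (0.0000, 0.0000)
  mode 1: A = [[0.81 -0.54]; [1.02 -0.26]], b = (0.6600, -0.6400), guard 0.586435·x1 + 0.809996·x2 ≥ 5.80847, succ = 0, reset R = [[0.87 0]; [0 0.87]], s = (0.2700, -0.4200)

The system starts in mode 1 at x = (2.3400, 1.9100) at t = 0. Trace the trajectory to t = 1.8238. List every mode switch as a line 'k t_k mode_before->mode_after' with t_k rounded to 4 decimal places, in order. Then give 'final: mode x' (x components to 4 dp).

Mode 1: guard c·x = 5.8085 hit at Δt = 1.1005 (t = 1.1005), x⁻ = (4.2892, 4.0656) → reset → x⁺ = (4.0016, 3.1171), jump to mode 0
Mode 0: flow for 0.7233 to horizon, guard not reached → x = (8.2853, 7.0677)

1 1.1005 1->0
final: 0 8.2853 7.0677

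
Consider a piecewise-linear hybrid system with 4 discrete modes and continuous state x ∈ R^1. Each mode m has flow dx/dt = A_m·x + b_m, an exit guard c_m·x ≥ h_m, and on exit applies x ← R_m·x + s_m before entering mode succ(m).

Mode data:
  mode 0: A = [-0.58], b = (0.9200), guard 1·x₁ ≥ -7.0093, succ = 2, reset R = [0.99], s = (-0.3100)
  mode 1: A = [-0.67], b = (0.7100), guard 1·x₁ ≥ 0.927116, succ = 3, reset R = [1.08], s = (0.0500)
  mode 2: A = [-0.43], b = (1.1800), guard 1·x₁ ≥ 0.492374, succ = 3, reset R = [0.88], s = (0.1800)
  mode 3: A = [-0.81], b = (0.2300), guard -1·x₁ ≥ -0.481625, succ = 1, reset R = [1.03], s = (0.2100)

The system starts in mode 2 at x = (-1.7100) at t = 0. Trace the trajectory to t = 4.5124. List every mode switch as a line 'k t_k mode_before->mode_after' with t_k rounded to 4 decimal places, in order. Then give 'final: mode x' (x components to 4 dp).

1 1.5863 2->3
2 2.2165 3->1
3 3.6807 1->3
final: 3 0.6752

Mode 2: guard c·x = 0.4924 hit at Δt = 1.5863 (t = 1.5863), x⁻ = (0.4924) → reset → x⁺ = (0.6133), jump to mode 3
Mode 3: guard c·x = -0.4816 hit at Δt = 0.6302 (t = 2.2165), x⁻ = (0.4816) → reset → x⁺ = (0.7061), jump to mode 1
Mode 1: guard c·x = 0.9271 hit at Δt = 1.4642 (t = 3.6807), x⁻ = (0.9271) → reset → x⁺ = (1.0513), jump to mode 3
Mode 3: flow for 0.8317 to horizon, guard not reached → x = (0.6752)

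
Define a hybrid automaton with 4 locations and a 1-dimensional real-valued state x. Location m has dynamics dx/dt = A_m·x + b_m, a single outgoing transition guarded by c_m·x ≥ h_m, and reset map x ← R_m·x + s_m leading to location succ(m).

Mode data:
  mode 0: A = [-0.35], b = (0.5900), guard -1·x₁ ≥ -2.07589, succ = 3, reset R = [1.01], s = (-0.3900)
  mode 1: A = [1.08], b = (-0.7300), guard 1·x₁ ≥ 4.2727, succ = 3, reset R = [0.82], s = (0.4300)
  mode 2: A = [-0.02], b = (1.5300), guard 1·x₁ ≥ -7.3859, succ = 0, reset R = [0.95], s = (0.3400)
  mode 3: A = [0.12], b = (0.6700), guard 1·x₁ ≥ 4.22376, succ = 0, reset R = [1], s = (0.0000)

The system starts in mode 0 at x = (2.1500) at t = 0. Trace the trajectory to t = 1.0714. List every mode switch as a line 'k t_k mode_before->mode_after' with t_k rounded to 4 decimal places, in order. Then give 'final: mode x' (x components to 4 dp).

Mode 0: guard c·x = -2.0759 hit at Δt = 0.4969 (t = 0.4969), x⁻ = (2.0759) → reset → x⁺ = (1.7066), jump to mode 3
Mode 3: flow for 0.5745 to horizon, guard not reached → x = (2.2270)

1 0.4969 0->3
final: 3 2.2270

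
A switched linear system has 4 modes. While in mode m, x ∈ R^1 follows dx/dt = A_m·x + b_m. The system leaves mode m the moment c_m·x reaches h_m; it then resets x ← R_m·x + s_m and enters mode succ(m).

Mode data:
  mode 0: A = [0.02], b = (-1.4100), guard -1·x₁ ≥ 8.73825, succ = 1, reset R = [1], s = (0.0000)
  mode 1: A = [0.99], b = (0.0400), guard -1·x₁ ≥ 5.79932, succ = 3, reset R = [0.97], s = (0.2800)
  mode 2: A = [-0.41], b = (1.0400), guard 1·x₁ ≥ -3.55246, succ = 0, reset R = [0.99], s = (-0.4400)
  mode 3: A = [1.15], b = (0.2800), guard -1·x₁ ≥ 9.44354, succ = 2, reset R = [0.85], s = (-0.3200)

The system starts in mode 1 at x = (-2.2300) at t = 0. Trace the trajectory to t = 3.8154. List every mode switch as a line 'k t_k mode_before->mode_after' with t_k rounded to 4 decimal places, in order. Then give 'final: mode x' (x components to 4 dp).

Mode 1: guard c·x = 5.7993 hit at Δt = 0.9768 (t = 0.9768), x⁻ = (-5.7993) → reset → x⁺ = (-5.3453), jump to mode 3
Mode 3: guard c·x = 9.4435 hit at Δt = 0.5127 (t = 1.4895), x⁻ = (-9.4435) → reset → x⁺ = (-8.3470), jump to mode 2
Mode 2: guard c·x = -3.5525 hit at Δt = 1.4165 (t = 2.9060), x⁻ = (-3.5525) → reset → x⁺ = (-3.9569), jump to mode 0
Mode 0: flow for 0.9094 to horizon, guard not reached → x = (-5.3235)

1 0.9768 1->3
2 1.4895 3->2
3 2.9060 2->0
final: 0 -5.3235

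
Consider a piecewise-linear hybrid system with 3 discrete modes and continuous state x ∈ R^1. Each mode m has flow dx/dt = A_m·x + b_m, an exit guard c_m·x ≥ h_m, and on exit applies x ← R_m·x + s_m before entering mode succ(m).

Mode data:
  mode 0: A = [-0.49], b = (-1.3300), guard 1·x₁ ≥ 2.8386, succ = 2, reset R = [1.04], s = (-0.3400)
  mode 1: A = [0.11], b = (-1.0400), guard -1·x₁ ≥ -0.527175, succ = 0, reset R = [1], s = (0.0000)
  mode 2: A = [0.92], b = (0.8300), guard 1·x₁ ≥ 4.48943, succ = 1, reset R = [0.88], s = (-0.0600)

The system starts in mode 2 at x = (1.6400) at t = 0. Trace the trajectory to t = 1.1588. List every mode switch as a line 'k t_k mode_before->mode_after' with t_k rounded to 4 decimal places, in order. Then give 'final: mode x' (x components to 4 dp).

Mode 2: guard c·x = 4.4894 hit at Δt = 0.8172 (t = 0.8172), x⁻ = (4.4894) → reset → x⁺ = (3.8907), jump to mode 1
Mode 1: flow for 0.3416 to horizon, guard not reached → x = (3.6777)

1 0.8172 2->1
final: 1 3.6777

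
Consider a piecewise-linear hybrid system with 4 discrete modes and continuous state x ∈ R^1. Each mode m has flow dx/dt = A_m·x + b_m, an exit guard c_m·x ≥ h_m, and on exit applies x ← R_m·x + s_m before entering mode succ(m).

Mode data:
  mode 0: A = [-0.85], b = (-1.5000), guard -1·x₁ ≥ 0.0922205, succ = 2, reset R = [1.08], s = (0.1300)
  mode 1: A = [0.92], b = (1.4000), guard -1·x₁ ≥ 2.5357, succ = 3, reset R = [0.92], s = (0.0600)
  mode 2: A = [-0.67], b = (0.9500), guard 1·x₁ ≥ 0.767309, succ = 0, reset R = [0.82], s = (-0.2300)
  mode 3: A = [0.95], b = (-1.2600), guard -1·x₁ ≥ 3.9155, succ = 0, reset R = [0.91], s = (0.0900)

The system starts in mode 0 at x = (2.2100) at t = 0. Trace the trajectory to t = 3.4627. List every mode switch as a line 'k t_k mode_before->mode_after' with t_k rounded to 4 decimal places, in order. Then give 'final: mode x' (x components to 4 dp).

1 1.0184 0->2
2 2.1488 2->0
3 2.4519 0->2
final: 2 0.7130

Mode 0: guard c·x = 0.0922 hit at Δt = 1.0184 (t = 1.0184), x⁻ = (-0.0922) → reset → x⁺ = (0.0304), jump to mode 2
Mode 2: guard c·x = 0.7673 hit at Δt = 1.1304 (t = 2.1488), x⁻ = (0.7673) → reset → x⁺ = (0.3992), jump to mode 0
Mode 0: guard c·x = 0.0922 hit at Δt = 0.3031 (t = 2.4519), x⁻ = (-0.0922) → reset → x⁺ = (0.0304), jump to mode 2
Mode 2: flow for 1.0108 to horizon, guard not reached → x = (0.7130)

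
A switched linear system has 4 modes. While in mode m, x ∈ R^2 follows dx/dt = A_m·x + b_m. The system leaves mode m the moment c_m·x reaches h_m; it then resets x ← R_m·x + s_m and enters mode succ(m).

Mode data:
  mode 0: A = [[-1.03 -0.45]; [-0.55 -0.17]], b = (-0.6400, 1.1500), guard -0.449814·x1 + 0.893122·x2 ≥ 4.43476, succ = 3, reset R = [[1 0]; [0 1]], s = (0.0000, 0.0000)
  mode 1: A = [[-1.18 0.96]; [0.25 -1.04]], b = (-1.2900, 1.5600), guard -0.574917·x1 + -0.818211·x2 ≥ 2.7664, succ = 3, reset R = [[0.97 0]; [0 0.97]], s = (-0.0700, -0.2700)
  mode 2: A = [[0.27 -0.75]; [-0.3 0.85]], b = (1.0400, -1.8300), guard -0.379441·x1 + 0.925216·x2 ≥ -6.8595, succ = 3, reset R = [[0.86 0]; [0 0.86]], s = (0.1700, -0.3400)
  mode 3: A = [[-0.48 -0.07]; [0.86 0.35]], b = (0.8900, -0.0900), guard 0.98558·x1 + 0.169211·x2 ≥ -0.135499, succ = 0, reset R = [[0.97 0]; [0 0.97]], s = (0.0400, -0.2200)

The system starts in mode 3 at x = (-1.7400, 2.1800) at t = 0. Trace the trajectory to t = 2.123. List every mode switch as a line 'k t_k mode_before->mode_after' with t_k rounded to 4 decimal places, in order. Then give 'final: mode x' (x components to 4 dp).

Mode 3: guard c·x = -0.1355 hit at Δt = 1.0204 (t = 1.0204), x⁻ = (-0.4568, 1.8598) → reset → x⁺ = (-0.4031, 1.5840), jump to mode 0
Mode 0: flow for 1.1026 to horizon, guard not reached → x = (-1.2547, 2.9480)

1 1.0204 3->0
final: 0 -1.2547 2.9480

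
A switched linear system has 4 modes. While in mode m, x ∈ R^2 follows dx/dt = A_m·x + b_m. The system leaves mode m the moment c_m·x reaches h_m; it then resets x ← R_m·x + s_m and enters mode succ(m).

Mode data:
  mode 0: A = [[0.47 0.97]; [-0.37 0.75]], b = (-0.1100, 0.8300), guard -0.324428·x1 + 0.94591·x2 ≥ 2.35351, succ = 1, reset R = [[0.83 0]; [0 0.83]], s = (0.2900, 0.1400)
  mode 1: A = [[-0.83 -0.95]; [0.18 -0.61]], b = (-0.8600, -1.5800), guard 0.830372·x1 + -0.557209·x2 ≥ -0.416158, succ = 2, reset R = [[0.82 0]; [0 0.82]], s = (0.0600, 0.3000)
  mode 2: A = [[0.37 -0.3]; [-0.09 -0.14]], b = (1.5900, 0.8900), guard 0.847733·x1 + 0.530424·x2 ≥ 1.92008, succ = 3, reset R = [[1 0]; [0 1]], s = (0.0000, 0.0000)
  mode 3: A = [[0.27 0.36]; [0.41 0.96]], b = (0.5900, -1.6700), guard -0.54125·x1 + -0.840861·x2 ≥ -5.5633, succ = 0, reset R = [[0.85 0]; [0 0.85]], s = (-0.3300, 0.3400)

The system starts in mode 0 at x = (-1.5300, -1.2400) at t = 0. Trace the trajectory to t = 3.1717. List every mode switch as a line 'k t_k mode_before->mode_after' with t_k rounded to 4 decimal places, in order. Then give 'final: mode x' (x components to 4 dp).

1 1.4083 0->1
2 2.6957 1->2
final: 2 -0.3686 -0.2859

Mode 0: guard c·x = 2.3535 hit at Δt = 1.4083 (t = 1.4083), x⁻ = (-4.2252, 1.0389) → reset → x⁺ = (-3.2170, 1.0023), jump to mode 1
Mode 1: guard c·x = -0.4162 hit at Δt = 1.2874 (t = 2.6957), x⁻ = (-1.3814, -1.3117) → reset → x⁺ = (-1.0727, -0.7756), jump to mode 2
Mode 2: flow for 0.4760 to horizon, guard not reached → x = (-0.3686, -0.2859)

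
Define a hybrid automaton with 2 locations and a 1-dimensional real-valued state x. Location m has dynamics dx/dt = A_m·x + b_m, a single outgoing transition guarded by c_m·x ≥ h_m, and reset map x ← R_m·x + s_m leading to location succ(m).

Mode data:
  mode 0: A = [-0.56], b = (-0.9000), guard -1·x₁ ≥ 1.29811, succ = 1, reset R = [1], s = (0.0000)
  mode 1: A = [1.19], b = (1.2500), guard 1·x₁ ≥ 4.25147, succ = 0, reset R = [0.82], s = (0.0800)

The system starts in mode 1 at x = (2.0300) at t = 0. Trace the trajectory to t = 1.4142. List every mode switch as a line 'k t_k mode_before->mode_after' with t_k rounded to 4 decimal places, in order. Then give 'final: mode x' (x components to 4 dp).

Mode 1: guard c·x = 4.2515 hit at Δt = 0.4563 (t = 0.4563), x⁻ = (4.2515) → reset → x⁺ = (3.5662), jump to mode 0
Mode 0: flow for 0.9579 to horizon, guard not reached → x = (1.4184)

1 0.4563 1->0
final: 0 1.4184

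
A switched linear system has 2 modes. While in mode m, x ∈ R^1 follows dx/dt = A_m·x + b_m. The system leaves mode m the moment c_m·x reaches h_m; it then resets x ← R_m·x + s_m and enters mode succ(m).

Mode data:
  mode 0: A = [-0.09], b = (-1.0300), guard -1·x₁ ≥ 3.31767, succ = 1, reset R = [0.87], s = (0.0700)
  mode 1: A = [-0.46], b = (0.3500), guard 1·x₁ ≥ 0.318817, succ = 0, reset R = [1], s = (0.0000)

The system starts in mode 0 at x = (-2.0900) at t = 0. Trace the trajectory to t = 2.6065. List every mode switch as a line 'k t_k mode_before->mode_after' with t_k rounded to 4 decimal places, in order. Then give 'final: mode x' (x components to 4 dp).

1 1.5632 0->1
final: 1 -1.4528

Mode 0: guard c·x = 3.3177 hit at Δt = 1.5632 (t = 1.5632), x⁻ = (-3.3177) → reset → x⁺ = (-2.8164), jump to mode 1
Mode 1: flow for 1.0433 to horizon, guard not reached → x = (-1.4528)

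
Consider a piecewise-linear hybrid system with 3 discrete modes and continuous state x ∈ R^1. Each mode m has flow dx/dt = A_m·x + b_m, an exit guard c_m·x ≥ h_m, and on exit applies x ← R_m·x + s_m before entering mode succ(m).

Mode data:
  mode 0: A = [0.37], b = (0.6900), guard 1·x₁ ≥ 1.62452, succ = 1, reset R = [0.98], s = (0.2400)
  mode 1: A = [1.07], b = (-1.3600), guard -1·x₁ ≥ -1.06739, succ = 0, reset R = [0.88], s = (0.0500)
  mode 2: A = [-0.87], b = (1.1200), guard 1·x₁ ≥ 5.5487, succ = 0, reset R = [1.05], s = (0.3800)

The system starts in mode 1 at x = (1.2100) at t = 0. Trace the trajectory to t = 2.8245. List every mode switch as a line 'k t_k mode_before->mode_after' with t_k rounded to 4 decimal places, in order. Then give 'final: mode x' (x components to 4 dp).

1 1.1262 1->0
2 1.6693 0->1
final: 1 3.2021

Mode 1: guard c·x = -1.0674 hit at Δt = 1.1262 (t = 1.1262), x⁻ = (1.0674) → reset → x⁺ = (0.9893), jump to mode 0
Mode 0: guard c·x = 1.6245 hit at Δt = 0.5431 (t = 1.6693), x⁻ = (1.6245) → reset → x⁺ = (1.8320), jump to mode 1
Mode 1: flow for 1.1552 to horizon, guard not reached → x = (3.2021)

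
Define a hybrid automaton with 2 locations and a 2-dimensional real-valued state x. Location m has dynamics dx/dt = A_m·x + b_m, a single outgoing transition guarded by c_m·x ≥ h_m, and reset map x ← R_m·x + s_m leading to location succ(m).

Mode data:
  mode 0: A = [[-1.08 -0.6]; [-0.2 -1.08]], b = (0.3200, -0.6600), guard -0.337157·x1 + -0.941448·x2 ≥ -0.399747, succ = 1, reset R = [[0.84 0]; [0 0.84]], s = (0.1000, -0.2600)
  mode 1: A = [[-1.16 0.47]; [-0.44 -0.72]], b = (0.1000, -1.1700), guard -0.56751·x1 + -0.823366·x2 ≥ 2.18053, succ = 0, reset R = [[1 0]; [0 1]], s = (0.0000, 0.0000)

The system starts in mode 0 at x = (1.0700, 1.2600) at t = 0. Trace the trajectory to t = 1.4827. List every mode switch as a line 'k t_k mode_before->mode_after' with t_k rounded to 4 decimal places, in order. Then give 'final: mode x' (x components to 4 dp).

1 0.6560 0->1
final: 1 0.1132 -0.8377

Mode 0: guard c·x = -0.3997 hit at Δt = 0.6560 (t = 0.6560), x⁻ = (0.4998, 0.2456) → reset → x⁺ = (0.5198, -0.0537), jump to mode 1
Mode 1: flow for 0.8267 to horizon, guard not reached → x = (0.1132, -0.8377)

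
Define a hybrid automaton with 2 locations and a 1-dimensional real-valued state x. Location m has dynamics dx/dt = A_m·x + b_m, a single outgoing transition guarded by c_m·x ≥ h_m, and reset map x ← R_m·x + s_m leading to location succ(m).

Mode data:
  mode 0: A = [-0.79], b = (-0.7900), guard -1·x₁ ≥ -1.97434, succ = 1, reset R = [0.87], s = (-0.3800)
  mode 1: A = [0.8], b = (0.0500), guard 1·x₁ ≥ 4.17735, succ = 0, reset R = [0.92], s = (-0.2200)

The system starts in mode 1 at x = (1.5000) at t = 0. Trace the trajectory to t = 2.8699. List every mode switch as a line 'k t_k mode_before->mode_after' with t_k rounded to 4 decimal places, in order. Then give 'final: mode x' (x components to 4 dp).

Mode 1: guard c·x = 4.1773 hit at Δt = 1.2478 (t = 1.2478), x⁻ = (4.1773) → reset → x⁺ = (3.6232), jump to mode 0
Mode 0: guard c·x = -1.9743 hit at Δt = 0.5583 (t = 1.8061), x⁻ = (1.9743) → reset → x⁺ = (1.3377), jump to mode 1
Mode 1: flow for 1.0638 to horizon, guard not reached → x = (3.2168)

1 1.2478 1->0
2 1.8061 0->1
final: 1 3.2168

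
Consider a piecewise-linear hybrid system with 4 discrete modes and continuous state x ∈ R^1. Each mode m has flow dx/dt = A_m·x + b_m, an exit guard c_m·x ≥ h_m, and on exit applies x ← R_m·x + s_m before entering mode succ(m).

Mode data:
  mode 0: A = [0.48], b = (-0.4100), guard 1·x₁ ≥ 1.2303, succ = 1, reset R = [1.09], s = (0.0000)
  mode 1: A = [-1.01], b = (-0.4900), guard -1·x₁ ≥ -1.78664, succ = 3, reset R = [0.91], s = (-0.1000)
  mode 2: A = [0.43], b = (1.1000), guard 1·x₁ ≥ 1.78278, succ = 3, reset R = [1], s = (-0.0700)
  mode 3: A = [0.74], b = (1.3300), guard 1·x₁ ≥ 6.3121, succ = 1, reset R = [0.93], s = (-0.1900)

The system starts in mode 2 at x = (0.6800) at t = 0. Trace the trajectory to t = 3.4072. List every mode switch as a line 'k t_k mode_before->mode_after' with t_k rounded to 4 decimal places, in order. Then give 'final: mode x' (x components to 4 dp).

1 0.6816 2->3
2 1.8132 3->1
3 2.8017 1->3
final: 3 3.4044

Mode 2: guard c·x = 1.7828 hit at Δt = 0.6816 (t = 0.6816), x⁻ = (1.7828) → reset → x⁺ = (1.7128), jump to mode 3
Mode 3: guard c·x = 6.3121 hit at Δt = 1.1316 (t = 1.8132), x⁻ = (6.3121) → reset → x⁺ = (5.6803), jump to mode 1
Mode 1: guard c·x = -1.7866 hit at Δt = 0.9885 (t = 2.8017), x⁻ = (1.7866) → reset → x⁺ = (1.5258), jump to mode 3
Mode 3: flow for 0.6055 to horizon, guard not reached → x = (3.4044)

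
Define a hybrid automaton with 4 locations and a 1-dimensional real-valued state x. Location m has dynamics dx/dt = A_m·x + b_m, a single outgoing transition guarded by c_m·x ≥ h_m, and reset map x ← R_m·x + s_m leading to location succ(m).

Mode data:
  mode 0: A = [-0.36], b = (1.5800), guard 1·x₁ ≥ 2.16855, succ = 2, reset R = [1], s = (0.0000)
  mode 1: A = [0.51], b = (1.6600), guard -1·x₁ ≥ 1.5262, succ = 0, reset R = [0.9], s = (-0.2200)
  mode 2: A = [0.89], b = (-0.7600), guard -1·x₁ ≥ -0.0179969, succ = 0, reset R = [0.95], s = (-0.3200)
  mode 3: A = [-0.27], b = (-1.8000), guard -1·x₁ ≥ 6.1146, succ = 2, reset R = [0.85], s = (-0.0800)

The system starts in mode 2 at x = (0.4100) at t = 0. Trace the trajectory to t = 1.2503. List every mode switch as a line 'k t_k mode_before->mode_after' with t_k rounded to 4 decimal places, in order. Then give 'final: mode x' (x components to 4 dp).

1 0.7111 2->0
final: 0 0.5249

Mode 2: guard c·x = -0.0180 hit at Δt = 0.7111 (t = 0.7111), x⁻ = (0.0180) → reset → x⁺ = (-0.3029), jump to mode 0
Mode 0: flow for 0.5392 to horizon, guard not reached → x = (0.5249)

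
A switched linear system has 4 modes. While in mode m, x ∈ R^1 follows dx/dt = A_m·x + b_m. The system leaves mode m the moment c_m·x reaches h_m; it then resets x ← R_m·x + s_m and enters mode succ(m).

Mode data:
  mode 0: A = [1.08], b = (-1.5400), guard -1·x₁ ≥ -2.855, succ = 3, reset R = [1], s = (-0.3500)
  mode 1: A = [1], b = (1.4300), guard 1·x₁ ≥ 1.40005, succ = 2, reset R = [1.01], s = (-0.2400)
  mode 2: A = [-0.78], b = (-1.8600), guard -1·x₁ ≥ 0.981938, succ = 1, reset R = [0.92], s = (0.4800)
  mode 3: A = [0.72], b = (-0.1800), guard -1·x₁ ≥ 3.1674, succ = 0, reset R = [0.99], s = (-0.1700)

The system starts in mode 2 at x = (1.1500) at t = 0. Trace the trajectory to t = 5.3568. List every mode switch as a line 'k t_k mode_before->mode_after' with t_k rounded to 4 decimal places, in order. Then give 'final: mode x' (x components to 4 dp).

1 1.1849 2->1
2 2.2186 1->2
3 3.4122 2->1
4 4.4459 1->2
final: 2 -0.6359

Mode 2: guard c·x = 0.9819 hit at Δt = 1.1849 (t = 1.1849), x⁻ = (-0.9819) → reset → x⁺ = (-0.4234), jump to mode 1
Mode 1: guard c·x = 1.4001 hit at Δt = 1.0337 (t = 2.2186), x⁻ = (1.4001) → reset → x⁺ = (1.1741), jump to mode 2
Mode 2: guard c·x = 0.9819 hit at Δt = 1.1936 (t = 3.4122), x⁻ = (-0.9819) → reset → x⁺ = (-0.4234), jump to mode 1
Mode 1: guard c·x = 1.4001 hit at Δt = 1.0337 (t = 4.4459), x⁻ = (1.4001) → reset → x⁺ = (1.1741), jump to mode 2
Mode 2: flow for 0.9109 to horizon, guard not reached → x = (-0.6359)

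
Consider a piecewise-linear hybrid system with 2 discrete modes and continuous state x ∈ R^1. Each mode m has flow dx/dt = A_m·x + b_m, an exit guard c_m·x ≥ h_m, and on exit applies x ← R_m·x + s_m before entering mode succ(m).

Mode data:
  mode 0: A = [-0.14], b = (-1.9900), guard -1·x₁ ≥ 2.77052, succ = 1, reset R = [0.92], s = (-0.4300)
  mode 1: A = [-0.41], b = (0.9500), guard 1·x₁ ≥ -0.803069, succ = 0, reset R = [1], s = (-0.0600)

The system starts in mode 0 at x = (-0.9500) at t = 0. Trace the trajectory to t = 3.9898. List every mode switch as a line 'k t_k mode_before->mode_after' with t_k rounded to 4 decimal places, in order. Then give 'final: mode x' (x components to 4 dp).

Mode 0: guard c·x = 2.7705 hit at Δt = 1.0545 (t = 1.0545), x⁻ = (-2.7705) → reset → x⁺ = (-2.9789), jump to mode 1
Mode 1: guard c·x = -0.8031 hit at Δt = 1.2904 (t = 2.3449), x⁻ = (-0.8031) → reset → x⁺ = (-0.8631), jump to mode 0
Mode 0: guard c·x = 2.7705 hit at Δt = 1.1012 (t = 3.4461), x⁻ = (-2.7705) → reset → x⁺ = (-2.9789), jump to mode 1
Mode 1: flow for 0.5437 to horizon, guard not reached → x = (-1.9206)

1 1.0545 0->1
2 2.3449 1->0
3 3.4461 0->1
final: 1 -1.9206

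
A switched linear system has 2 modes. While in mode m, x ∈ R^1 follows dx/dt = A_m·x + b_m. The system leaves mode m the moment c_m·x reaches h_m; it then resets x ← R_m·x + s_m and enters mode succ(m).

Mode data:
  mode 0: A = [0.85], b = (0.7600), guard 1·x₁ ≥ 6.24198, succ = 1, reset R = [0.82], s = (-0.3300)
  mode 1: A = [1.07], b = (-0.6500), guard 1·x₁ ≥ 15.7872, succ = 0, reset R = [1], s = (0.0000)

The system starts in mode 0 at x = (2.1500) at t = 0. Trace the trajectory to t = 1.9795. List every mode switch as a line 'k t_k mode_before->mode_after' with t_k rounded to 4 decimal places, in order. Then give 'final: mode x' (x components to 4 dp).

Mode 0: guard c·x = 6.2420 hit at Δt = 1.0023 (t = 1.0023), x⁻ = (6.2420) → reset → x⁺ = (4.7884), jump to mode 1
Mode 1: flow for 0.9772 to horizon, guard not reached → x = (12.5028)

1 1.0023 0->1
final: 1 12.5028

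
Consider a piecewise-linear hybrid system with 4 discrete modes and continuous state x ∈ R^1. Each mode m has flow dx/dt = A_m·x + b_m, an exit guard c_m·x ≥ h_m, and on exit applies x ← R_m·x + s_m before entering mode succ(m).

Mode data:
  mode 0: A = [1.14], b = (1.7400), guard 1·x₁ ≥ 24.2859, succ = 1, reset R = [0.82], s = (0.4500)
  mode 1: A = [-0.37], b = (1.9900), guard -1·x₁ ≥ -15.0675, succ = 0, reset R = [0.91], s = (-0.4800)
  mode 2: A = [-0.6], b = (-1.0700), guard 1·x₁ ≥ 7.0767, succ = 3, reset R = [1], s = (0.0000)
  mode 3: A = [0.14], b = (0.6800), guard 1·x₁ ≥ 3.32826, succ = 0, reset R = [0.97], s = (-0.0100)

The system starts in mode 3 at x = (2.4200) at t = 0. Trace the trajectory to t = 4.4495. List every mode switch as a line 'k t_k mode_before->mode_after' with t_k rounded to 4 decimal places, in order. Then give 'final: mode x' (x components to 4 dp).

1 0.8401 3->0
2 2.3259 0->1
3 3.5046 1->0
4 3.9950 0->1
final: 1 18.0449

Mode 3: guard c·x = 3.3283 hit at Δt = 0.8401 (t = 0.8401), x⁻ = (3.3283) → reset → x⁺ = (3.2184), jump to mode 0
Mode 0: guard c·x = 24.2859 hit at Δt = 1.4858 (t = 2.3259), x⁻ = (24.2859) → reset → x⁺ = (20.3644), jump to mode 1
Mode 1: guard c·x = -15.0675 hit at Δt = 1.1787 (t = 3.5046), x⁻ = (15.0675) → reset → x⁺ = (13.2314), jump to mode 0
Mode 0: guard c·x = 24.2859 hit at Δt = 0.4904 (t = 3.9950), x⁻ = (24.2859) → reset → x⁺ = (20.3644), jump to mode 1
Mode 1: flow for 0.4545 to horizon, guard not reached → x = (18.0449)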